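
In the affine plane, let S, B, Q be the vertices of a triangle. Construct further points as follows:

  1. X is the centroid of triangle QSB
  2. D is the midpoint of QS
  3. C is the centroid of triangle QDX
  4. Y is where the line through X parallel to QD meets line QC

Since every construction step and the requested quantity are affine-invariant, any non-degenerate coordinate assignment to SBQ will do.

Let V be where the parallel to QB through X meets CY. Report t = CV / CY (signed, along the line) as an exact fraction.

t = 1/10

Assign S = (0, 0), B = (1, 0), Q = (0, 1) — the answer is frame-independent, so this choice is without loss of generality.
1. X is the centroid of triangle QSB ⇒ X = (1/3, 1/3)
2. D is the midpoint of QS ⇒ D = (0, 1/2)
3. C is the centroid of triangle QDX ⇒ C = (1/9, 11/18)
4. Y is where the line through X parallel to QD meets line QC ⇒ Y = (1/3, -1/6)
through X parallel to QB: direction (1, -1); meets CY at V = (2/15, 8/15)
V = C + t·(Y−C) with t = 1/10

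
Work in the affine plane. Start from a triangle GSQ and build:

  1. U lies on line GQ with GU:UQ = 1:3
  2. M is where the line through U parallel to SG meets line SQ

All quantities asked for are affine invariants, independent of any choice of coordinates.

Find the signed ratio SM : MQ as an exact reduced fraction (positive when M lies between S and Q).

SM:MQ = 1/3

Choose coordinates G = (0, 0), S = (1, 0), Q = (0, 1).
1. U lies on line GQ with GU:UQ = 1:3 ⇒ U = (0, 1/4)
2. M is where the line through U parallel to SG meets line SQ ⇒ M = (3/4, 1/4)
M = S + t·(Q−S) with t = 1/4, so SM:MQ = t:(1−t) = 1/4:3/4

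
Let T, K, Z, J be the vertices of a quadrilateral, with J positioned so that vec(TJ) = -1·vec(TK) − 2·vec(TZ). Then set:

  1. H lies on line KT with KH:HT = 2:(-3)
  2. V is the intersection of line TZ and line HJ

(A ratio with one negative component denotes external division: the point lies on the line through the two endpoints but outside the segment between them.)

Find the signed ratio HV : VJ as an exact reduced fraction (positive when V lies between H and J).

Choose coordinates T = (0, 0), K = (1, 0), Z = (0, 1), J = (-1, -2).
1. H lies on line KT with KH:HT = 2:(-3) ⇒ H = (3, 0)
2. V is the intersection of line TZ and line HJ ⇒ V = (0, -3/2)
V = H + t·(J−H) with t = 3/4, so HV:VJ = t:(1−t) = 3/4:1/4

HV:VJ = 3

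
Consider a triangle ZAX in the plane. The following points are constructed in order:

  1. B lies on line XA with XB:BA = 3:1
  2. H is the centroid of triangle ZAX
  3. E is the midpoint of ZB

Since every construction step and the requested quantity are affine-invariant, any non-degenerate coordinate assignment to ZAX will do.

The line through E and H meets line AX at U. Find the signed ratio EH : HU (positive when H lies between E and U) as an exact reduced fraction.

Choose coordinates Z = (0, 0), A = (1, 0), X = (0, 1).
1. B lies on line XA with XB:BA = 3:1 ⇒ B = (3/4, 1/4)
2. H is the centroid of triangle ZAX ⇒ H = (1/3, 1/3)
3. E is the midpoint of ZB ⇒ E = (3/8, 1/8)
line EH meets AX at U = (1/4, 3/4)
H = E + t·(U−E) with t = 1/3, so EH:HU = 1/3:2/3

EH:HU = 1/2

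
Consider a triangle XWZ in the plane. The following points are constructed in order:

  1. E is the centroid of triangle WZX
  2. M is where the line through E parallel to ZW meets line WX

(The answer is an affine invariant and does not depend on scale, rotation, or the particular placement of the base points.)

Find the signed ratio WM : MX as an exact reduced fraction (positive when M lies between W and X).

WM:MX = 1/2

Work in coordinates with X = (0, 0), W = (1, 0), Z = (0, 1).
1. E is the centroid of triangle WZX ⇒ E = (1/3, 1/3)
2. M is where the line through E parallel to ZW meets line WX ⇒ M = (2/3, 0)
M = W + t·(X−W) with t = 1/3, so WM:MX = t:(1−t) = 1/3:2/3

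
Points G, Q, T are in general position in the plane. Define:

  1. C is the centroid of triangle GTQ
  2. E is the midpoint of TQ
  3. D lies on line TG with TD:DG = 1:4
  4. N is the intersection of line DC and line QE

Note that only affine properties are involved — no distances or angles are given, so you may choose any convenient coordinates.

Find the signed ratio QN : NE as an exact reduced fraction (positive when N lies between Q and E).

Choose coordinates G = (0, 0), Q = (1, 0), T = (0, 1).
1. C is the centroid of triangle GTQ ⇒ C = (1/3, 1/3)
2. E is the midpoint of TQ ⇒ E = (1/2, 1/2)
3. D lies on line TG with TD:DG = 1:4 ⇒ D = (0, 4/5)
4. N is the intersection of line DC and line QE ⇒ N = (-1/2, 3/2)
N = Q + t·(E−Q) with t = 3, so QN:NE = t:(1−t) = 3:-2

QN:NE = -3/2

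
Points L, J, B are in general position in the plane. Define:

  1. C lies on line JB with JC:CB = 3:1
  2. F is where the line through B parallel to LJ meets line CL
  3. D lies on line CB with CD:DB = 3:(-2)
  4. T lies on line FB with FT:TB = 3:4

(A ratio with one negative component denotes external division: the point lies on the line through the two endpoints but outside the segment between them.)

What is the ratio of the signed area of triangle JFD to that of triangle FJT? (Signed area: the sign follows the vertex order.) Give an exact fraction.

[JFD]:[FJT] = -7/2

Work in coordinates with L = (0, 0), J = (1, 0), B = (0, 1).
1. C lies on line JB with JC:CB = 3:1 ⇒ C = (1/4, 3/4)
2. F is where the line through B parallel to LJ meets line CL ⇒ F = (1/3, 1)
3. D lies on line CB with CD:DB = 3:(-2) ⇒ D = (-1/2, 3/2)
4. T lies on line FB with FT:TB = 3:4 ⇒ T = (4/21, 1)
2·[JFD] = 1/2, 2·[FJT] = -1/7
[JFD]:[FJT] = 1/2:-1/7 = -7/2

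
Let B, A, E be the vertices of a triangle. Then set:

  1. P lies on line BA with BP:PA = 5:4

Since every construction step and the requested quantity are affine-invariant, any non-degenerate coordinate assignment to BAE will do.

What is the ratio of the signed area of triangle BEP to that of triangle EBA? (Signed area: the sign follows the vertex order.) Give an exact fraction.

Set B = (0, 0), A = (1, 0), E = (0, 1); any affine frame gives the same invariant.
1. P lies on line BA with BP:PA = 5:4 ⇒ P = (5/9, 0)
2·[BEP] = -5/9, 2·[EBA] = 1
[BEP]:[EBA] = -5/9:1 = -5/9

[BEP]:[EBA] = -5/9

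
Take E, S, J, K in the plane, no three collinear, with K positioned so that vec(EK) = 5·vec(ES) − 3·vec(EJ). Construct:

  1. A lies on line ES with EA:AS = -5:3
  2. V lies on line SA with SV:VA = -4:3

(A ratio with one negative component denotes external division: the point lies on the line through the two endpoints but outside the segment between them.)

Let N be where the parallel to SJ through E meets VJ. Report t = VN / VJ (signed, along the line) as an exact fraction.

Work in coordinates with E = (0, 0), S = (1, 0), J = (0, 1), K = (5, -3).
1. A lies on line ES with EA:AS = -5:3 ⇒ A = (5/2, 0)
2. V lies on line SA with SV:VA = -4:3 ⇒ V = (7, 0)
through E parallel to SJ: direction (-1, 1); meets VJ at N = (-7/6, 7/6)
N = V + t·(J−V) with t = 7/6

t = 7/6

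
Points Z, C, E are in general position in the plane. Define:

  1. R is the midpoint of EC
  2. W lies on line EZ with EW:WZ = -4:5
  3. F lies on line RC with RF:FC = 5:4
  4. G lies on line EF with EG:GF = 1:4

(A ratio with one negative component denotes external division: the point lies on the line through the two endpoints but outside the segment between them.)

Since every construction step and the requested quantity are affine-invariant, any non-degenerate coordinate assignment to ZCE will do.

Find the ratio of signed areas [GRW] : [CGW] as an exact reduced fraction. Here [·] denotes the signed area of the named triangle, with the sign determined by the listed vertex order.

Work in coordinates with Z = (0, 0), C = (1, 0), E = (0, 1).
1. R is the midpoint of EC ⇒ R = (1/2, 1/2)
2. W lies on line EZ with EW:WZ = -4:5 ⇒ W = (0, 5)
3. F lies on line RC with RF:FC = 5:4 ⇒ F = (7/9, 2/9)
4. G lies on line EF with EG:GF = 1:4 ⇒ G = (7/45, 38/45)
2·[GRW] = 62/45, 2·[CGW] = -152/45
[GRW]:[CGW] = 62/45:-152/45 = -31/76

[GRW]:[CGW] = -31/76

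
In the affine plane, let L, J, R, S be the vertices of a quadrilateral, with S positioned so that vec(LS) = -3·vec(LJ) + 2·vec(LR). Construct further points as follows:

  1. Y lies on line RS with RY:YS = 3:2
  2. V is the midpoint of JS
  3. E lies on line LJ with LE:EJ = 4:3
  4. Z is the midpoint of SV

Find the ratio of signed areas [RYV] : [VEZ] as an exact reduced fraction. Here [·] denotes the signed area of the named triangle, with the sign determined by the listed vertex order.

[RYV]:[VEZ] = -14/5

Choose coordinates L = (0, 0), J = (1, 0), R = (0, 1), S = (-3, 2).
1. Y lies on line RS with RY:YS = 3:2 ⇒ Y = (-9/5, 8/5)
2. V is the midpoint of JS ⇒ V = (-1, 1)
3. E lies on line LJ with LE:EJ = 4:3 ⇒ E = (4/7, 0)
4. Z is the midpoint of SV ⇒ Z = (-2, 3/2)
2·[RYV] = 3/5, 2·[VEZ] = -3/14
[RYV]:[VEZ] = 3/5:-3/14 = -14/5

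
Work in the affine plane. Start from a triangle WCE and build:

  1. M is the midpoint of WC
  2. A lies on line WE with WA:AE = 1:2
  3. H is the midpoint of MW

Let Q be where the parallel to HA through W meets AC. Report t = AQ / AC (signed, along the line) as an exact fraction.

t = -1/3

Set W = (0, 0), C = (1, 0), E = (0, 1); any affine frame gives the same invariant.
1. M is the midpoint of WC ⇒ M = (1/2, 0)
2. A lies on line WE with WA:AE = 1:2 ⇒ A = (0, 1/3)
3. H is the midpoint of MW ⇒ H = (1/4, 0)
through W parallel to HA: direction (-1/4, 1/3); meets AC at Q = (-1/3, 4/9)
Q = A + t·(C−A) with t = -1/3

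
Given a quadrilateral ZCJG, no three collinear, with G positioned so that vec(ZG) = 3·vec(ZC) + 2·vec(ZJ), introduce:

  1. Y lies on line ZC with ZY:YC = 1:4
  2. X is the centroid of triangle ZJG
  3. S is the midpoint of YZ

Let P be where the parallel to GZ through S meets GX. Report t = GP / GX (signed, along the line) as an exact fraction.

t = -1/5

Work in coordinates with Z = (0, 0), C = (1, 0), J = (0, 1), G = (3, 2).
1. Y lies on line ZC with ZY:YC = 1:4 ⇒ Y = (1/5, 0)
2. X is the centroid of triangle ZJG ⇒ X = (1, 1)
3. S is the midpoint of YZ ⇒ S = (1/10, 0)
through S parallel to GZ: direction (-3, -2); meets GX at P = (17/5, 11/5)
P = G + t·(X−G) with t = -1/5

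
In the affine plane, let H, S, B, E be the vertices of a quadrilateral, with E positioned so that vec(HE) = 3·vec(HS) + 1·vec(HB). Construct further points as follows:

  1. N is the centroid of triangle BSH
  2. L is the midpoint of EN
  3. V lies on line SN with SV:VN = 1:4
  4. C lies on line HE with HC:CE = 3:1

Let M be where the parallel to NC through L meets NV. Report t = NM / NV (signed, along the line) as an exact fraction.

t = -5/44

Set H = (0, 0), S = (1, 0), B = (0, 1), E = (3, 1); any affine frame gives the same invariant.
1. N is the centroid of triangle BSH ⇒ N = (1/3, 1/3)
2. L is the midpoint of EN ⇒ L = (5/3, 2/3)
3. V lies on line SN with SV:VN = 1:4 ⇒ V = (13/15, 1/15)
4. C lies on line HE with HC:CE = 3:1 ⇒ C = (9/4, 3/4)
through L parallel to NC: direction (23/12, 5/12); meets NV at M = (3/11, 4/11)
M = N + t·(V−N) with t = -5/44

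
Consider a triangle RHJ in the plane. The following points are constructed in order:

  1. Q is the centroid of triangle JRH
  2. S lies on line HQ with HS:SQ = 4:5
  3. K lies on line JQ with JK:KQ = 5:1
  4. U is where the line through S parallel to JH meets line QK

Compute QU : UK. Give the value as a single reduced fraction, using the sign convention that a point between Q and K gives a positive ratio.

Set R = (0, 0), H = (1, 0), J = (0, 1); any affine frame gives the same invariant.
1. Q is the centroid of triangle JRH ⇒ Q = (1/3, 1/3)
2. S lies on line HQ with HS:SQ = 4:5 ⇒ S = (19/27, 4/27)
3. K lies on line JQ with JK:KQ = 5:1 ⇒ K = (5/18, 4/9)
4. U is where the line through S parallel to JH meets line QK ⇒ U = (4/27, 19/27)
U = Q + t·(K−Q) with t = 10/3, so QU:UK = t:(1−t) = 10/3:-7/3

QU:UK = -10/7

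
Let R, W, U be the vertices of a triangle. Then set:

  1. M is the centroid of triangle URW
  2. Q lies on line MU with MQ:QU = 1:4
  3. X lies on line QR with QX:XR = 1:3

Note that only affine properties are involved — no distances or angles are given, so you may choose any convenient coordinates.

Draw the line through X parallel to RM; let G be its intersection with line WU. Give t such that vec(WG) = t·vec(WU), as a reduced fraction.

Choose coordinates R = (0, 0), W = (1, 0), U = (0, 1).
1. M is the centroid of triangle URW ⇒ M = (1/3, 1/3)
2. Q lies on line MU with MQ:QU = 1:4 ⇒ Q = (4/15, 7/15)
3. X lies on line QR with QX:XR = 1:3 ⇒ X = (1/5, 7/20)
through X parallel to RM: direction (1/3, 1/3); meets WU at G = (17/40, 23/40)
G = W + t·(U−W) with t = 23/40

t = 23/40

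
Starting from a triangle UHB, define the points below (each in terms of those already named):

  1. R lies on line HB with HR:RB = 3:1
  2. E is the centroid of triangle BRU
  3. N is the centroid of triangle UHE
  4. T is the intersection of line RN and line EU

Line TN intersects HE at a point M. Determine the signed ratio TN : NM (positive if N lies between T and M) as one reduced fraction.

Work in coordinates with U = (0, 0), H = (1, 0), B = (0, 1).
1. R lies on line HB with HR:RB = 3:1 ⇒ R = (1/4, 3/4)
2. E is the centroid of triangle BRU ⇒ E = (1/12, 7/12)
3. N is the centroid of triangle UHE ⇒ N = (13/36, 7/36)
4. T is the intersection of line RN and line EU ⇒ T = (1/6, 7/6)
line TN meets HE at M = (5/16, 7/16)
N = T + t·(M−T) with t = 4/3, so TN:NM = 4/3:-1/3

TN:NM = -4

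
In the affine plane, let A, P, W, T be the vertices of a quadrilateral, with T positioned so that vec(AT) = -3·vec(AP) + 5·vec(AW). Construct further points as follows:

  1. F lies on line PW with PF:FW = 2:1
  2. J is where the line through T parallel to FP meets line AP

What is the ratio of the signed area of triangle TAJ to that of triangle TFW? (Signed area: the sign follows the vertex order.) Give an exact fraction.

[TAJ]:[TFW] = -30

Choose coordinates A = (0, 0), P = (1, 0), W = (0, 1), T = (-3, 5).
1. F lies on line PW with PF:FW = 2:1 ⇒ F = (1/3, 2/3)
2. J is where the line through T parallel to FP meets line AP ⇒ J = (2, 0)
2·[TAJ] = 10, 2·[TFW] = -1/3
[TAJ]:[TFW] = 10:-1/3 = -30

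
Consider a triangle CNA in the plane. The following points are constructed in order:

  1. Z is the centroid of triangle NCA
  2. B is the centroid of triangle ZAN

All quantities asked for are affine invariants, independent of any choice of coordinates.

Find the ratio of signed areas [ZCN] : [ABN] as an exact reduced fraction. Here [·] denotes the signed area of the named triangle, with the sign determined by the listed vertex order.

Set C = (0, 0), N = (1, 0), A = (0, 1); any affine frame gives the same invariant.
1. Z is the centroid of triangle NCA ⇒ Z = (1/3, 1/3)
2. B is the centroid of triangle ZAN ⇒ B = (4/9, 4/9)
2·[ZCN] = 1/3, 2·[ABN] = 1/9
[ZCN]:[ABN] = 1/3:1/9 = 3

[ZCN]:[ABN] = 3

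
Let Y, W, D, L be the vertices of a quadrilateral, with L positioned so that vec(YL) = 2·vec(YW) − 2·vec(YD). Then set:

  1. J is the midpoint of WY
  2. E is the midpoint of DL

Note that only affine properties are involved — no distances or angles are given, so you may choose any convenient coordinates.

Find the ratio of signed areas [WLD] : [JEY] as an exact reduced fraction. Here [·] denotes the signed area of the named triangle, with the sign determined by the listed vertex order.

Assign Y = (0, 0), W = (1, 0), D = (0, 1), L = (2, -2) — the answer is frame-independent, so this choice is without loss of generality.
1. J is the midpoint of WY ⇒ J = (1/2, 0)
2. E is the midpoint of DL ⇒ E = (1, -1/2)
2·[WLD] = -1, 2·[JEY] = -1/4
[WLD]:[JEY] = -1:-1/4 = 4

[WLD]:[JEY] = 4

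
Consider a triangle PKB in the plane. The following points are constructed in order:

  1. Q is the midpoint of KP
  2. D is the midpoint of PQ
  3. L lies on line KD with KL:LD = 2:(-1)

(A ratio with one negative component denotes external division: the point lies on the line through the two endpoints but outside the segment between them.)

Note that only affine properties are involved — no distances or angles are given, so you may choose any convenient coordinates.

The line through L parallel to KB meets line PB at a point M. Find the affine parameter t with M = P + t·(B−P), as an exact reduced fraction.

t = -1/2

Choose coordinates P = (0, 0), K = (1, 0), B = (0, 1).
1. Q is the midpoint of KP ⇒ Q = (1/2, 0)
2. D is the midpoint of PQ ⇒ D = (1/4, 0)
3. L lies on line KD with KL:LD = 2:(-1) ⇒ L = (-1/2, 0)
through L parallel to KB: direction (-1, 1); meets PB at M = (0, -1/2)
M = P + t·(B−P) with t = -1/2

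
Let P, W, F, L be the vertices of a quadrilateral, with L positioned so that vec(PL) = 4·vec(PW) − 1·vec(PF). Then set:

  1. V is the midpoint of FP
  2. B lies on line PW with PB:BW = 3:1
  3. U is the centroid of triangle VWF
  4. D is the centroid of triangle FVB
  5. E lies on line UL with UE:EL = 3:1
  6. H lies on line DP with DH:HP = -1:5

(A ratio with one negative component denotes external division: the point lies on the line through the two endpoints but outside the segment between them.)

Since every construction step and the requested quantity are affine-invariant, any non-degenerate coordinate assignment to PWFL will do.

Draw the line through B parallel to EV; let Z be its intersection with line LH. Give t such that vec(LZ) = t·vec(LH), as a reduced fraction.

t = -220/331

Work in coordinates with P = (0, 0), W = (1, 0), F = (0, 1), L = (4, -1).
1. V is the midpoint of FP ⇒ V = (0, 1/2)
2. B lies on line PW with PB:BW = 3:1 ⇒ B = (3/4, 0)
3. U is the centroid of triangle VWF ⇒ U = (1/3, 1/2)
4. D is the centroid of triangle FVB ⇒ D = (1/4, 1/2)
5. E lies on line UL with UE:EL = 3:1 ⇒ E = (37/12, -5/8)
6. H lies on line DP with DH:HP = -1:5 ⇒ H = (5/16, 5/8)
through B parallel to EV: direction (-37/12, 9/8); meets LH at Z = (8541/1324, -1377/662)
Z = L + t·(H−L) with t = -220/331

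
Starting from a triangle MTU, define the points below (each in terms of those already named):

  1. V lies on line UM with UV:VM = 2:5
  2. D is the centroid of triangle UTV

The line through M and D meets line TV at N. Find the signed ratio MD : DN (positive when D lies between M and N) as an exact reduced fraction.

Set M = (0, 0), T = (1, 0), U = (0, 1); any affine frame gives the same invariant.
1. V lies on line UM with UV:VM = 2:5 ⇒ V = (0, 5/7)
2. D is the centroid of triangle UTV ⇒ D = (1/3, 4/7)
line MD meets TV at N = (5/17, 60/119)
D = M + t·(N−M) with t = 17/15, so MD:DN = 17/15:-2/15

MD:DN = -17/2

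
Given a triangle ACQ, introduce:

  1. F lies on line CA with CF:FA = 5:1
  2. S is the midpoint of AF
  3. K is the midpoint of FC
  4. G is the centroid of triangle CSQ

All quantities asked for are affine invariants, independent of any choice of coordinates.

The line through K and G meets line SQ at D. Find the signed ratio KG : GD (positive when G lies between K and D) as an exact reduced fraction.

Choose coordinates A = (0, 0), C = (1, 0), Q = (0, 1).
1. F lies on line CA with CF:FA = 5:1 ⇒ F = (1/6, 0)
2. S is the midpoint of AF ⇒ S = (1/12, 0)
3. K is the midpoint of FC ⇒ K = (7/12, 0)
4. G is the centroid of triangle CSQ ⇒ G = (13/36, 1/3)
line KG meets SQ at D = (1/84, 6/7)
G = K + t·(D−K) with t = 7/18, so KG:GD = 7/18:11/18

KG:GD = 7/11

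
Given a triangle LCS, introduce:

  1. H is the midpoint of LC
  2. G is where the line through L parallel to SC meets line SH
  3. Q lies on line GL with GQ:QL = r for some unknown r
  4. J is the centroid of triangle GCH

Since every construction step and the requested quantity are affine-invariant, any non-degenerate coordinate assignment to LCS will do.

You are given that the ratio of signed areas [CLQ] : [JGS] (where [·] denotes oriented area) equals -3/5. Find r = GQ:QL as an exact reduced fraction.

r = 4

Work in coordinates with L = (0, 0), C = (1, 0), S = (0, 1).
1. H is the midpoint of LC ⇒ H = (1/2, 0)
2. G is where the line through L parallel to SC meets line SH ⇒ G = (1, -1)
3. With GQ:QL = r, write λ = r/(r+1) so Q = G + λ·(L−G); Q is affine-linear in λ
4. J is the centroid of triangle GCH ⇒ J = (5/6, -1/3)
Every point depending on Q is an affine combination of Q and λ-independent points, so each such coordinate is linear in λ; the λ² term in each signed area is a multiple of (L−G)×(L−G) = 0, so 2·[CLQ] and 2·[JGS] are each linear in λ. Evaluating at λ=0 and λ=1:
  2·[CLQ] = −λ + 1,   2·[JGS] = -1/3
So [CLQ]:[JGS] = (−λ + 1) / (-1/3). Setting this equal to -3/5:
  −λ + 1 = -3/5·(-1/3)  ⇒  λ = 4/5
Then r = λ/(1−λ) = (4/5)/(1/5) = 4. Check: with r = 4, Q = (1/5, -1/5) and [CLQ]:[JGS] = -3/5 as required.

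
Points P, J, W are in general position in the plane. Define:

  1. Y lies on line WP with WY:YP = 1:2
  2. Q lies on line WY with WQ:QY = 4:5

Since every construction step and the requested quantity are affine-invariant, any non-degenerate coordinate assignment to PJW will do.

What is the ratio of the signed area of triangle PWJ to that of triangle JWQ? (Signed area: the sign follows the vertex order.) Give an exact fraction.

[PWJ]:[JWQ] = -27/4

Work in coordinates with P = (0, 0), J = (1, 0), W = (0, 1).
1. Y lies on line WP with WY:YP = 1:2 ⇒ Y = (0, 2/3)
2. Q lies on line WY with WQ:QY = 4:5 ⇒ Q = (0, 23/27)
2·[PWJ] = -1, 2·[JWQ] = 4/27
[PWJ]:[JWQ] = -1:4/27 = -27/4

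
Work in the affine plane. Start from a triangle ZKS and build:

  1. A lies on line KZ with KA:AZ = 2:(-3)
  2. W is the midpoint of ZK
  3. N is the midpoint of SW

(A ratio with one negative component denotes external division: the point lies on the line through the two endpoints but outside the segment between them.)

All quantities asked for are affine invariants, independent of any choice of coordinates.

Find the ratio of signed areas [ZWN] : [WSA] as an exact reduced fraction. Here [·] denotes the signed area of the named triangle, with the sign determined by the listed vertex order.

Assign Z = (0, 0), K = (1, 0), S = (0, 1) — the answer is frame-independent, so this choice is without loss of generality.
1. A lies on line KZ with KA:AZ = 2:(-3) ⇒ A = (3, 0)
2. W is the midpoint of ZK ⇒ W = (1/2, 0)
3. N is the midpoint of SW ⇒ N = (1/4, 1/2)
2·[ZWN] = 1/4, 2·[WSA] = -5/2
[ZWN]:[WSA] = 1/4:-5/2 = -1/10

[ZWN]:[WSA] = -1/10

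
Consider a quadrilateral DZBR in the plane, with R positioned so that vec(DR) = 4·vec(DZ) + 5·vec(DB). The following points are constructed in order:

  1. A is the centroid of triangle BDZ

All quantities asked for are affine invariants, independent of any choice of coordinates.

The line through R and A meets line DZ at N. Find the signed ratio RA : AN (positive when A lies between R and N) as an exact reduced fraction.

Set D = (0, 0), Z = (1, 0), B = (0, 1), R = (4, 5); any affine frame gives the same invariant.
1. A is the centroid of triangle BDZ ⇒ A = (1/3, 1/3)
line RA meets DZ at N = (1/14, 0)
A = R + t·(N−R) with t = 14/15, so RA:AN = 14/15:1/15

RA:AN = 14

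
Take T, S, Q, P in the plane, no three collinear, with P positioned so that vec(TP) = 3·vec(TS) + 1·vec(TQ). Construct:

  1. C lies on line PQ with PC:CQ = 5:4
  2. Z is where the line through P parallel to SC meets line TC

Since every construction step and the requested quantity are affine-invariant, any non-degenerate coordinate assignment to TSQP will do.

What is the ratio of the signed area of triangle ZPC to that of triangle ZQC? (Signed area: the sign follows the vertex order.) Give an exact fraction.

[ZPC]:[ZQC] = -5/4

Choose coordinates T = (0, 0), S = (1, 0), Q = (0, 1), P = (3, 1).
1. C lies on line PQ with PC:CQ = 5:4 ⇒ C = (4/3, 1)
2. Z is where the line through P parallel to SC meets line TC ⇒ Z = (32/9, 8/3)
2·[ZPC] = -25/9, 2·[ZQC] = 20/9
[ZPC]:[ZQC] = -25/9:20/9 = -5/4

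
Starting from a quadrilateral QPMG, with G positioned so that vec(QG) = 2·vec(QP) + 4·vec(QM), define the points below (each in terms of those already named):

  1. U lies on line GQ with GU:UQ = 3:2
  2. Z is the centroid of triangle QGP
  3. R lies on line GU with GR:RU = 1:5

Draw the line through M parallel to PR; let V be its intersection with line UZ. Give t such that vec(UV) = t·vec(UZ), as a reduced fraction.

Work in coordinates with Q = (0, 0), P = (1, 0), M = (0, 1), G = (2, 4).
1. U lies on line GQ with GU:UQ = 3:2 ⇒ U = (4/5, 8/5)
2. Z is the centroid of triangle QGP ⇒ Z = (1, 4/3)
3. R lies on line GU with GR:RU = 1:5 ⇒ R = (9/5, 18/5)
through M parallel to PR: direction (4/5, 18/5); meets UZ at V = (2/7, 16/7)
V = U + t·(Z−U) with t = -18/7

t = -18/7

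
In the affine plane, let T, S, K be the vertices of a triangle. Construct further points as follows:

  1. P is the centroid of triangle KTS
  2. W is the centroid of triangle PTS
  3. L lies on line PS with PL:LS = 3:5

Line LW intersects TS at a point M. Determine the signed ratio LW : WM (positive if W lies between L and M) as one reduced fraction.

Assign T = (0, 0), S = (1, 0), K = (0, 1) — the answer is frame-independent, so this choice is without loss of generality.
1. P is the centroid of triangle KTS ⇒ P = (1/3, 1/3)
2. W is the centroid of triangle PTS ⇒ W = (4/9, 1/9)
3. L lies on line PS with PL:LS = 3:5 ⇒ L = (7/12, 5/24)
line LW meets TS at M = (2/7, 0)
W = L + t·(M−L) with t = 7/15, so LW:WM = 7/15:8/15

LW:WM = 7/8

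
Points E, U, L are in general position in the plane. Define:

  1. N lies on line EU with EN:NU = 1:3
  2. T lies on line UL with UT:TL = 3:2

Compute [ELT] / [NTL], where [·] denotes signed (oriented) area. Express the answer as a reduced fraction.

Set E = (0, 0), U = (1, 0), L = (0, 1); any affine frame gives the same invariant.
1. N lies on line EU with EN:NU = 1:3 ⇒ N = (1/4, 0)
2. T lies on line UL with UT:TL = 3:2 ⇒ T = (2/5, 3/5)
2·[ELT] = -2/5, 2·[NTL] = 3/10
[ELT]:[NTL] = -2/5:3/10 = -4/3

[ELT]:[NTL] = -4/3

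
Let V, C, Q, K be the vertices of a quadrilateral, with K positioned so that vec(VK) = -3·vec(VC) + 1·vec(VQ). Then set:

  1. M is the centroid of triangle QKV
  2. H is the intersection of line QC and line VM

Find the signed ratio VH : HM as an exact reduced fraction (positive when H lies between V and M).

VH:HM = -3/4

Work in coordinates with V = (0, 0), C = (1, 0), Q = (0, 1), K = (-3, 1).
1. M is the centroid of triangle QKV ⇒ M = (-1, 2/3)
2. H is the intersection of line QC and line VM ⇒ H = (3, -2)
H = V + t·(M−V) with t = -3, so VH:HM = t:(1−t) = -3:4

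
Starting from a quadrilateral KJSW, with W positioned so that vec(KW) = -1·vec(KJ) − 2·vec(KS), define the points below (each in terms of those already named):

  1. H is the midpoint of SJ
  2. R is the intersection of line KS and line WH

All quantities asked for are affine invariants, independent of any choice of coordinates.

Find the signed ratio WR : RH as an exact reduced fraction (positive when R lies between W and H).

WR:RH = 2

Assign K = (0, 0), J = (1, 0), S = (0, 1), W = (-1, -2) — the answer is frame-independent, so this choice is without loss of generality.
1. H is the midpoint of SJ ⇒ H = (1/2, 1/2)
2. R is the intersection of line KS and line WH ⇒ R = (0, -1/3)
R = W + t·(H−W) with t = 2/3, so WR:RH = t:(1−t) = 2/3:1/3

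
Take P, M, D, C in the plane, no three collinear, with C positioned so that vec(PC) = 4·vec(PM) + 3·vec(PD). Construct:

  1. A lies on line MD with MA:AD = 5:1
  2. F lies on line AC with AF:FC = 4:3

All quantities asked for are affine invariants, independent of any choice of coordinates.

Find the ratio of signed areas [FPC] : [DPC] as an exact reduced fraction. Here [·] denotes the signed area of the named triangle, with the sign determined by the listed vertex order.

Assign P = (0, 0), M = (1, 0), D = (0, 1), C = (4, 3) — the answer is frame-independent, so this choice is without loss of generality.
1. A lies on line MD with MA:AD = 5:1 ⇒ A = (1/6, 5/6)
2. F lies on line AC with AF:FC = 4:3 ⇒ F = (33/14, 29/14)
2·[FPC] = 17/14, 2·[DPC] = 4
[FPC]:[DPC] = 17/14:4 = 17/56

[FPC]:[DPC] = 17/56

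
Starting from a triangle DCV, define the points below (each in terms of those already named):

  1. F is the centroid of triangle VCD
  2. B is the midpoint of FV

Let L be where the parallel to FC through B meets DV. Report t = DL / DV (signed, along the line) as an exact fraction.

Choose coordinates D = (0, 0), C = (1, 0), V = (0, 1).
1. F is the centroid of triangle VCD ⇒ F = (1/3, 1/3)
2. B is the midpoint of FV ⇒ B = (1/6, 2/3)
through B parallel to FC: direction (2/3, -1/3); meets DV at L = (0, 3/4)
L = D + t·(V−D) with t = 3/4

t = 3/4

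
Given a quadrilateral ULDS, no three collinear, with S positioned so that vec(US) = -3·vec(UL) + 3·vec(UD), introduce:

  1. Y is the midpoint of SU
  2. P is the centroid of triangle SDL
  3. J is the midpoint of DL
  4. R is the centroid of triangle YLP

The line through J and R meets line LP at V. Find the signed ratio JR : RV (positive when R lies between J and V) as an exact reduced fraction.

JR:RV = -8/5

Choose coordinates U = (0, 0), L = (1, 0), D = (0, 1), S = (-3, 3).
1. Y is the midpoint of SU ⇒ Y = (-3/2, 3/2)
2. P is the centroid of triangle SDL ⇒ P = (-2/3, 4/3)
3. J is the midpoint of DL ⇒ J = (1/2, 1/2)
4. R is the centroid of triangle YLP ⇒ R = (-7/18, 17/18)
line JR meets LP at V = (1/6, 2/3)
R = J + t·(V−J) with t = 8/3, so JR:RV = 8/3:-5/3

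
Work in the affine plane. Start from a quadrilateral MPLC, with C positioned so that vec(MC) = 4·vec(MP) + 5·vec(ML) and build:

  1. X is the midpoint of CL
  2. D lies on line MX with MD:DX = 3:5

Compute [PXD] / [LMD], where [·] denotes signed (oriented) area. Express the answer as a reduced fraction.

[PXD]:[LMD] = 5/2

Assign M = (0, 0), P = (1, 0), L = (0, 1), C = (4, 5) — the answer is frame-independent, so this choice is without loss of generality.
1. X is the midpoint of CL ⇒ X = (2, 3)
2. D lies on line MX with MD:DX = 3:5 ⇒ D = (3/4, 9/8)
2·[PXD] = 15/8, 2·[LMD] = 3/4
[PXD]:[LMD] = 15/8:3/4 = 5/2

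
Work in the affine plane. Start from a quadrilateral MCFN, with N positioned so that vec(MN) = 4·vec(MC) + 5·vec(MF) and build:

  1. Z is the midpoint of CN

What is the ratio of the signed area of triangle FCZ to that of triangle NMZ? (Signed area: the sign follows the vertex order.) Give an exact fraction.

Choose coordinates M = (0, 0), C = (1, 0), F = (0, 1), N = (4, 5).
1. Z is the midpoint of CN ⇒ Z = (5/2, 5/2)
2·[FCZ] = 4, 2·[NMZ] = 5/2
[FCZ]:[NMZ] = 4:5/2 = 8/5

[FCZ]:[NMZ] = 8/5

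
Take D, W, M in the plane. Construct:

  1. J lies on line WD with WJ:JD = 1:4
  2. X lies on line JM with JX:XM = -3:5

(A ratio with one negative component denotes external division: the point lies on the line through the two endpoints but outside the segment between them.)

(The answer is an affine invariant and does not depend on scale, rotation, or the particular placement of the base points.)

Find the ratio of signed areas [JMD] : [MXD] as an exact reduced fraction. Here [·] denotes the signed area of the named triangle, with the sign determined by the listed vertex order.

[JMD]:[MXD] = -2/5

Assign D = (0, 0), W = (1, 0), M = (0, 1) — the answer is frame-independent, so this choice is without loss of generality.
1. J lies on line WD with WJ:JD = 1:4 ⇒ J = (4/5, 0)
2. X lies on line JM with JX:XM = -3:5 ⇒ X = (2, -3/2)
2·[JMD] = 4/5, 2·[MXD] = -2
[JMD]:[MXD] = 4/5:-2 = -2/5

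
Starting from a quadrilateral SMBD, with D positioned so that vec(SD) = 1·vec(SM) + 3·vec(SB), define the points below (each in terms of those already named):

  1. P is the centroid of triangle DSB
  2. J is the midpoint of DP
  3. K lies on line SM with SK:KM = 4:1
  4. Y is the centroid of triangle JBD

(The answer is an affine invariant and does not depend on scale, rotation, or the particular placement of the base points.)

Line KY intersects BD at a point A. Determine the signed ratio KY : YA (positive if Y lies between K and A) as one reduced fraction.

KY:YA = 229/5

Work in coordinates with S = (0, 0), M = (1, 0), B = (0, 1), D = (1, 3).
1. P is the centroid of triangle DSB ⇒ P = (1/3, 4/3)
2. J is the midpoint of DP ⇒ J = (2/3, 13/6)
3. K lies on line SM with SK:KM = 4:1 ⇒ K = (4/5, 0)
4. Y is the centroid of triangle JBD ⇒ Y = (5/9, 37/18)
line KY meets BD at A = (126/229, 481/229)
Y = K + t·(A−K) with t = 229/234, so KY:YA = 229/234:5/234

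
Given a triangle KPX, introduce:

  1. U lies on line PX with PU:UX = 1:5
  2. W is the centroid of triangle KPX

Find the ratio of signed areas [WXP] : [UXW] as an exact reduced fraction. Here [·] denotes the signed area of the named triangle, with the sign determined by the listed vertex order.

Choose coordinates K = (0, 0), P = (1, 0), X = (0, 1).
1. U lies on line PX with PU:UX = 1:5 ⇒ U = (5/6, 1/6)
2. W is the centroid of triangle KPX ⇒ W = (1/3, 1/3)
2·[WXP] = -1/3, 2·[UXW] = 5/18
[WXP]:[UXW] = -1/3:5/18 = -6/5

[WXP]:[UXW] = -6/5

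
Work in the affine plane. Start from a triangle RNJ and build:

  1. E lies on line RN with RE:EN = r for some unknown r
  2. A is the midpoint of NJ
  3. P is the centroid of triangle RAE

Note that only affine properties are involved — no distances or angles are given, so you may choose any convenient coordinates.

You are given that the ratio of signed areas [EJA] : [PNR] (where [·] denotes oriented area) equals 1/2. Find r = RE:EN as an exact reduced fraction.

r = 5

Assign R = (0, 0), N = (1, 0), J = (0, 1) — the answer is frame-independent, so this choice is without loss of generality.
1. With RE:EN = r, write λ = r/(r+1) so E = R + λ·(N−R); E is affine-linear in λ
2. A is the midpoint of NJ ⇒ A = (1/2, 1/2)
3. P is the centroid of triangle RAE ⇒ P is an affine combination of earlier points and hence also affine-linear in λ
Every point depending on E is an affine combination of E and λ-independent points, so each such coordinate is linear in λ; the λ² term in each signed area is a multiple of (N−R)×(N−R) = 0, so 2·[EJA] and 2·[PNR] are each linear in λ. Evaluating at λ=0 and λ=1:
  2·[EJA] = 1/2·λ − 1/2,   2·[PNR] = -1/6
So [EJA]:[PNR] = (1/2·λ − 1/2) / (-1/6). Setting this equal to 1/2:
  1/2·λ − 1/2 = 1/2·(-1/6)  ⇒  λ = 5/6
Then r = λ/(1−λ) = (5/6)/(1/6) = 5. Check: with r = 5, E = (5/6, 0) and [EJA]:[PNR] = 1/2 as required.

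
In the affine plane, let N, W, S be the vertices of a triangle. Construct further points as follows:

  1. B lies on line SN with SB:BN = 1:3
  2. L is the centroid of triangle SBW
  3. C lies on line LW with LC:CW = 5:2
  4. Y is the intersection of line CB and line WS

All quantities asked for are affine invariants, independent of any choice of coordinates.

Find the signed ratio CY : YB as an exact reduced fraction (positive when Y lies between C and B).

CY:YB = -2/21

Work in coordinates with N = (0, 0), W = (1, 0), S = (0, 1).
1. B lies on line SN with SB:BN = 1:3 ⇒ B = (0, 3/4)
2. L is the centroid of triangle SBW ⇒ L = (1/3, 7/12)
3. C lies on line LW with LC:CW = 5:2 ⇒ C = (17/21, 1/6)
4. Y is the intersection of line CB and line WS ⇒ Y = (17/19, 2/19)
Y = C + t·(B−C) with t = -2/19, so CY:YB = t:(1−t) = -2/19:21/19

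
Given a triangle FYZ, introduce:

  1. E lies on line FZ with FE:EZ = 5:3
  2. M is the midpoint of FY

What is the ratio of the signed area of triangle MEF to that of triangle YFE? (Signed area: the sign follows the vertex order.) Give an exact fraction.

[MEF]:[YFE] = -1/2

Work in coordinates with F = (0, 0), Y = (1, 0), Z = (0, 1).
1. E lies on line FZ with FE:EZ = 5:3 ⇒ E = (0, 5/8)
2. M is the midpoint of FY ⇒ M = (1/2, 0)
2·[MEF] = 5/16, 2·[YFE] = -5/8
[MEF]:[YFE] = 5/16:-5/8 = -1/2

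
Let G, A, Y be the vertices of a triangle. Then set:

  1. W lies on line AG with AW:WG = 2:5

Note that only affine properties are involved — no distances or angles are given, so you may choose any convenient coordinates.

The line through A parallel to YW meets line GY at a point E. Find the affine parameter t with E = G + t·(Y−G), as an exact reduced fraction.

Set G = (0, 0), A = (1, 0), Y = (0, 1); any affine frame gives the same invariant.
1. W lies on line AG with AW:WG = 2:5 ⇒ W = (5/7, 0)
through A parallel to YW: direction (5/7, -1); meets GY at E = (0, 7/5)
E = G + t·(Y−G) with t = 7/5

t = 7/5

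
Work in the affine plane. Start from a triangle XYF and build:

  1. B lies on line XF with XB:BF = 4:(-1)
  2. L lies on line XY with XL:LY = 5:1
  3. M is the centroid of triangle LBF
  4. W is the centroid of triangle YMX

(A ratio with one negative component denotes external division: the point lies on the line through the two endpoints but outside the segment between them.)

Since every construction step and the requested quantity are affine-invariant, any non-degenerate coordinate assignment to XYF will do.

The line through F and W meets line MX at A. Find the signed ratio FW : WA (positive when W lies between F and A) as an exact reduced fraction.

FW:WA = -29/14

Choose coordinates X = (0, 0), Y = (1, 0), F = (0, 1).
1. B lies on line XF with XB:BF = 4:(-1) ⇒ B = (0, 4/3)
2. L lies on line XY with XL:LY = 5:1 ⇒ L = (5/6, 0)
3. M is the centroid of triangle LBF ⇒ M = (5/18, 7/9)
4. W is the centroid of triangle YMX ⇒ W = (23/54, 7/27)
line FW meets MX at A = (115/522, 161/261)
W = F + t·(A−F) with t = 29/15, so FW:WA = 29/15:-14/15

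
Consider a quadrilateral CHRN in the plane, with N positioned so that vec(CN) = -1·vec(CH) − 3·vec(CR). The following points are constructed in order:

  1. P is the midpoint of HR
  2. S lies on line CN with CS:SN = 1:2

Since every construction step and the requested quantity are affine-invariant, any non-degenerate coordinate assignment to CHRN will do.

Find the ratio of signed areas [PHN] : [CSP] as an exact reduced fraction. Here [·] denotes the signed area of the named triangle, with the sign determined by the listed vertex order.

Choose coordinates C = (0, 0), H = (1, 0), R = (0, 1), N = (-1, -3).
1. P is the midpoint of HR ⇒ P = (1/2, 1/2)
2. S lies on line CN with CS:SN = 1:2 ⇒ S = (-1/3, -1)
2·[PHN] = -5/2, 2·[CSP] = 1/3
[PHN]:[CSP] = -5/2:1/3 = -15/2

[PHN]:[CSP] = -15/2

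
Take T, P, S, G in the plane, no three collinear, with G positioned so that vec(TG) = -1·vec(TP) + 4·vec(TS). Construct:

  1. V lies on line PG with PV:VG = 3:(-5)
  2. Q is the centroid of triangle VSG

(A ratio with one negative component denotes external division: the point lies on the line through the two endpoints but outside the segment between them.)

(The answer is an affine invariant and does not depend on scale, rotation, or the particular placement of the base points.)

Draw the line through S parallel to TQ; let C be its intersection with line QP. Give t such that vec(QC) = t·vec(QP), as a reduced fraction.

t = 3

Choose coordinates T = (0, 0), P = (1, 0), S = (0, 1), G = (-1, 4).
1. V lies on line PG with PV:VG = 3:(-5) ⇒ V = (4, -6)
2. Q is the centroid of triangle VSG ⇒ Q = (1, -1/3)
through S parallel to TQ: direction (1, -1/3); meets QP at C = (1, 2/3)
C = Q + t·(P−Q) with t = 3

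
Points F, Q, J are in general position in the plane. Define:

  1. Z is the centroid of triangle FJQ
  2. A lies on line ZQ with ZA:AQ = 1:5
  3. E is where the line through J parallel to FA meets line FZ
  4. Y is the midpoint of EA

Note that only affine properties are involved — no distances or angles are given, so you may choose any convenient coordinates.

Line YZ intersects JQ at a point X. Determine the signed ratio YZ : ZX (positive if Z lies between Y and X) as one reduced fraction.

YZ:ZX = -85/12

Assign F = (0, 0), Q = (1, 0), J = (0, 1) — the answer is frame-independent, so this choice is without loss of generality.
1. Z is the centroid of triangle FJQ ⇒ Z = (1/3, 1/3)
2. A lies on line ZQ with ZA:AQ = 1:5 ⇒ A = (4/9, 5/18)
3. E is where the line through J parallel to FA meets line FZ ⇒ E = (8/3, 8/3)
4. Y is the midpoint of EA ⇒ Y = (14/9, 53/36)
line YZ meets JQ at X = (43/85, 42/85)
Z = Y + t·(X−Y) with t = 85/73, so YZ:ZX = 85/73:-12/73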